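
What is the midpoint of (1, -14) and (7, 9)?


Midpoint = ((1+7)/2, (-14+9)/2) = (4, -2.5)

(4, -2.5)


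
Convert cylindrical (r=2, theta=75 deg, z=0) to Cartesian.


x = 2 * cos(75) = 0.5176
y = 2 * sin(75) = 1.9319
z = 0

(0.5176, 1.9319, 0)


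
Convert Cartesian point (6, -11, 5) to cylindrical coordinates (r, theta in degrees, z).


r = sqrt(6^2 + (-11)^2) = 12.53
theta = atan2(-11, 6) = 298.6105 deg
z = 5

r = 12.53, theta = 298.6105 deg, z = 5


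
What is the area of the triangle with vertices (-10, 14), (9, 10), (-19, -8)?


Area = |x1(y2-y3) + x2(y3-y1) + x3(y1-y2)| / 2
= |-10*(10--8) + 9*(-8-14) + -19*(14-10)| / 2
= 227

227


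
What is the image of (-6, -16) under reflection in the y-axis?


Reflection across y-axis: (x, y) -> (-x, y)
(-6, -16) -> (6, -16)

(6, -16)


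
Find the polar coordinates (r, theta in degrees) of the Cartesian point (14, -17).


r = sqrt(14^2 + (-17)^2) = 22.0227
theta = atan2(-17, 14) = 309.4725 degrees

r = 22.0227, theta = 309.4725 degrees


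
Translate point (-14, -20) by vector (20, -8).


Translation: (x+dx, y+dy) = (-14+20, -20+-8) = (6, -28)

(6, -28)


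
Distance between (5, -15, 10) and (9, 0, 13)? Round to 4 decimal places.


d = sqrt((9-5)^2 + (0--15)^2 + (13-10)^2) = 15.8114

15.8114


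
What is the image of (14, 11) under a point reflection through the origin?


Reflection through origin: (x, y) -> (-x, -y)
(14, 11) -> (-14, -11)

(-14, -11)


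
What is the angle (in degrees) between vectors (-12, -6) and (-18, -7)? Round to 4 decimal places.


dot = -12*-18 + -6*-7 = 258
|u| = 13.4164, |v| = 19.3132
cos(angle) = 0.9957
angle = 5.3145 degrees

5.3145 degrees


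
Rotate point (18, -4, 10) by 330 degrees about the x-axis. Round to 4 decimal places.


x' = 18
y' = -4*cos(330) - 10*sin(330) = 1.5359
z' = -4*sin(330) + 10*cos(330) = 10.6603

(18, 1.5359, 10.6603)


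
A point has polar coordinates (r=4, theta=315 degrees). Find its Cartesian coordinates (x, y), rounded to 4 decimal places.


x = 4 * cos(315) = 2.8284
y = 4 * sin(315) = -2.8284

(2.8284, -2.8284)


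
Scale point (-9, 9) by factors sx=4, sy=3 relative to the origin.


Scaling: (x*sx, y*sy) = (-9*4, 9*3) = (-36, 27)

(-36, 27)


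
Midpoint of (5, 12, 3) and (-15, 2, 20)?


Midpoint = ((5+-15)/2, (12+2)/2, (3+20)/2) = (-5, 7, 11.5)

(-5, 7, 11.5)


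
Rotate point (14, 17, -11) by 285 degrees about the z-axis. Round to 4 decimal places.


x' = 14*cos(285) - 17*sin(285) = 20.0442
y' = 14*sin(285) + 17*cos(285) = -9.123
z' = -11

(20.0442, -9.123, -11)


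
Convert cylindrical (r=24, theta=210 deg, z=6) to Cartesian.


x = 24 * cos(210) = -20.7846
y = 24 * sin(210) = -12
z = 6

(-20.7846, -12, 6)


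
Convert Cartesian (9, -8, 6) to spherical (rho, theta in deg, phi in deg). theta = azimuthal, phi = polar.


rho = sqrt(9^2 + (-8)^2 + 6^2) = 13.4536
theta = atan2(-8, 9) = 318.3665 deg
phi = acos(6/13.4536) = 63.5142 deg

rho = 13.4536, theta = 318.3665 deg, phi = 63.5142 deg


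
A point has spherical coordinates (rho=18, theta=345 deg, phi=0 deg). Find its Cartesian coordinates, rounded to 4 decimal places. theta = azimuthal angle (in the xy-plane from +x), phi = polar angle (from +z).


x = 18 * sin(0) * cos(345) = 0
y = 18 * sin(0) * sin(345) = 0
z = 18 * cos(0) = 18

(0, 0, 18)


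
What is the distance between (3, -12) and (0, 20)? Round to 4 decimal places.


d = sqrt((0-3)^2 + (20--12)^2) = 32.1403

32.1403


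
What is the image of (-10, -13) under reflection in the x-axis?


Reflection across x-axis: (x, y) -> (x, -y)
(-10, -13) -> (-10, 13)

(-10, 13)


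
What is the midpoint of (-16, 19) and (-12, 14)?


Midpoint = ((-16+-12)/2, (19+14)/2) = (-14, 16.5)

(-14, 16.5)


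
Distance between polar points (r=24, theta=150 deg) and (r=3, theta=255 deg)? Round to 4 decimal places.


d = sqrt(r1^2 + r2^2 - 2*r1*r2*cos(t2-t1))
d = sqrt(24^2 + 3^2 - 2*24*3*cos(255-150)) = 24.9453

24.9453


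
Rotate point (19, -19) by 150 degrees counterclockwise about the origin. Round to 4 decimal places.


x' = 19*cos(150) - -19*sin(150) = -6.9545
y' = 19*sin(150) + -19*cos(150) = 25.9545

(-6.9545, 25.9545)


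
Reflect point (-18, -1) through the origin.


Reflection through origin: (x, y) -> (-x, -y)
(-18, -1) -> (18, 1)

(18, 1)


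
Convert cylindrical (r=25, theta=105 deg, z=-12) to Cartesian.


x = 25 * cos(105) = -6.4705
y = 25 * sin(105) = 24.1481
z = -12

(-6.4705, 24.1481, -12)


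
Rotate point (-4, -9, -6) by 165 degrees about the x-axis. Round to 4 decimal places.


x' = -4
y' = -9*cos(165) - -6*sin(165) = 10.2462
z' = -9*sin(165) + -6*cos(165) = 3.4662

(-4, 10.2462, 3.4662)


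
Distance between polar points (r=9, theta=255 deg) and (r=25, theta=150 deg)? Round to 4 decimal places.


d = sqrt(r1^2 + r2^2 - 2*r1*r2*cos(t2-t1))
d = sqrt(9^2 + 25^2 - 2*9*25*cos(150-255)) = 28.6787

28.6787


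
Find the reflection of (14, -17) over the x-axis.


Reflection across x-axis: (x, y) -> (x, -y)
(14, -17) -> (14, 17)

(14, 17)


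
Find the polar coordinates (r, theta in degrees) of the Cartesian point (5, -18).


r = sqrt(5^2 + (-18)^2) = 18.6815
theta = atan2(-18, 5) = 285.5241 degrees

r = 18.6815, theta = 285.5241 degrees


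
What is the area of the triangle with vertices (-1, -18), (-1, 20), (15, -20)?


Area = |x1(y2-y3) + x2(y3-y1) + x3(y1-y2)| / 2
= |-1*(20--20) + -1*(-20--18) + 15*(-18-20)| / 2
= 304

304


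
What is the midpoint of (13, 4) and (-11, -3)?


Midpoint = ((13+-11)/2, (4+-3)/2) = (1, 0.5)

(1, 0.5)


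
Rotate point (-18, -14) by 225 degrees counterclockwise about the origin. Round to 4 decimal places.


x' = -18*cos(225) - -14*sin(225) = 2.8284
y' = -18*sin(225) + -14*cos(225) = 22.6274

(2.8284, 22.6274)


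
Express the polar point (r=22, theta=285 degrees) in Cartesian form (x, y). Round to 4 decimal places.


x = 22 * cos(285) = 5.694
y = 22 * sin(285) = -21.2504

(5.694, -21.2504)


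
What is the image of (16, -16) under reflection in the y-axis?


Reflection across y-axis: (x, y) -> (-x, y)
(16, -16) -> (-16, -16)

(-16, -16)


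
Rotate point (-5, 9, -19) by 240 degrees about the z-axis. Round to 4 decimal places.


x' = -5*cos(240) - 9*sin(240) = 10.2942
y' = -5*sin(240) + 9*cos(240) = -0.1699
z' = -19

(10.2942, -0.1699, -19)


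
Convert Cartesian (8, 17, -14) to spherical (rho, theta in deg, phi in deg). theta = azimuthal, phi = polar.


rho = sqrt(8^2 + 17^2 + (-14)^2) = 23.4307
theta = atan2(17, 8) = 64.7989 deg
phi = acos(-14/23.4307) = 126.6914 deg

rho = 23.4307, theta = 64.7989 deg, phi = 126.6914 deg


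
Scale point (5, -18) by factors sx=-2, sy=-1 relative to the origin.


Scaling: (x*sx, y*sy) = (5*-2, -18*-1) = (-10, 18)

(-10, 18)


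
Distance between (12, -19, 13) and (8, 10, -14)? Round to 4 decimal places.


d = sqrt((8-12)^2 + (10--19)^2 + (-14-13)^2) = 39.8246

39.8246


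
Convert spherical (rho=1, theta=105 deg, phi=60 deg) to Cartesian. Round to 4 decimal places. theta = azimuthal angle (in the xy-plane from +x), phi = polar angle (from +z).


x = 1 * sin(60) * cos(105) = -0.2241
y = 1 * sin(60) * sin(105) = 0.8365
z = 1 * cos(60) = 0.5

(-0.2241, 0.8365, 0.5)


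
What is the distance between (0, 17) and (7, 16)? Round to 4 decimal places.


d = sqrt((7-0)^2 + (16-17)^2) = 7.0711

7.0711


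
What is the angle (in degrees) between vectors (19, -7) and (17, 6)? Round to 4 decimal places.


dot = 19*17 + -7*6 = 281
|u| = 20.2485, |v| = 18.0278
cos(angle) = 0.7698
angle = 39.6649 degrees

39.6649 degrees


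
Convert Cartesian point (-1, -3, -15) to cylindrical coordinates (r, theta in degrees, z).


r = sqrt((-1)^2 + (-3)^2) = 3.1623
theta = atan2(-3, -1) = 251.5651 deg
z = -15

r = 3.1623, theta = 251.5651 deg, z = -15


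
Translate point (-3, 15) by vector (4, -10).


Translation: (x+dx, y+dy) = (-3+4, 15+-10) = (1, 5)

(1, 5)


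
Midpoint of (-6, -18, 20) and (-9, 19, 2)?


Midpoint = ((-6+-9)/2, (-18+19)/2, (20+2)/2) = (-7.5, 0.5, 11)

(-7.5, 0.5, 11)


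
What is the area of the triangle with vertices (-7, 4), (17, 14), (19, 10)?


Area = |x1(y2-y3) + x2(y3-y1) + x3(y1-y2)| / 2
= |-7*(14-10) + 17*(10-4) + 19*(4-14)| / 2
= 58

58


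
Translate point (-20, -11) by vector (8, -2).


Translation: (x+dx, y+dy) = (-20+8, -11+-2) = (-12, -13)

(-12, -13)


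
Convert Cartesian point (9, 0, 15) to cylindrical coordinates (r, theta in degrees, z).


r = sqrt(9^2 + 0^2) = 9
theta = atan2(0, 9) = 0 deg
z = 15

r = 9, theta = 0 deg, z = 15


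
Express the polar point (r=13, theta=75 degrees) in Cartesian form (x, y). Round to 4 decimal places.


x = 13 * cos(75) = 3.3646
y = 13 * sin(75) = 12.557

(3.3646, 12.557)


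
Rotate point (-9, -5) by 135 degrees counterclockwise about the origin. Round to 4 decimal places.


x' = -9*cos(135) - -5*sin(135) = 9.8995
y' = -9*sin(135) + -5*cos(135) = -2.8284

(9.8995, -2.8284)


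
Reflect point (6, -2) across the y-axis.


Reflection across y-axis: (x, y) -> (-x, y)
(6, -2) -> (-6, -2)

(-6, -2)


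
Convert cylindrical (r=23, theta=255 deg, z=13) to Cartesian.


x = 23 * cos(255) = -5.9528
y = 23 * sin(255) = -22.2163
z = 13

(-5.9528, -22.2163, 13)


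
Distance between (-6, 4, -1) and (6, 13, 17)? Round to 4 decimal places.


d = sqrt((6--6)^2 + (13-4)^2 + (17--1)^2) = 23.4307

23.4307


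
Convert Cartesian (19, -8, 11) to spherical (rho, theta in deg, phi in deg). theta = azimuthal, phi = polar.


rho = sqrt(19^2 + (-8)^2 + 11^2) = 23.3666
theta = atan2(-8, 19) = 337.1663 deg
phi = acos(11/23.3666) = 61.9166 deg

rho = 23.3666, theta = 337.1663 deg, phi = 61.9166 deg


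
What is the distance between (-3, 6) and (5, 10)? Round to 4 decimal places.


d = sqrt((5--3)^2 + (10-6)^2) = 8.9443

8.9443


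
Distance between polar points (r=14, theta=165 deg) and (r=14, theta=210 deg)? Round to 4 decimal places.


d = sqrt(r1^2 + r2^2 - 2*r1*r2*cos(t2-t1))
d = sqrt(14^2 + 14^2 - 2*14*14*cos(210-165)) = 10.7151

10.7151


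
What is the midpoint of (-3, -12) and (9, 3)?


Midpoint = ((-3+9)/2, (-12+3)/2) = (3, -4.5)

(3, -4.5)


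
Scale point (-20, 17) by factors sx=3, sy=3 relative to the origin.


Scaling: (x*sx, y*sy) = (-20*3, 17*3) = (-60, 51)

(-60, 51)


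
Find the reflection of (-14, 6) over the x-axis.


Reflection across x-axis: (x, y) -> (x, -y)
(-14, 6) -> (-14, -6)

(-14, -6)


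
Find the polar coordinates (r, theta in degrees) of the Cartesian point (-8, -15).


r = sqrt((-8)^2 + (-15)^2) = 17
theta = atan2(-15, -8) = 241.9275 degrees

r = 17, theta = 241.9275 degrees


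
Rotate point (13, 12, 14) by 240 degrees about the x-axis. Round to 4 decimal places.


x' = 13
y' = 12*cos(240) - 14*sin(240) = 6.1244
z' = 12*sin(240) + 14*cos(240) = -17.3923

(13, 6.1244, -17.3923)


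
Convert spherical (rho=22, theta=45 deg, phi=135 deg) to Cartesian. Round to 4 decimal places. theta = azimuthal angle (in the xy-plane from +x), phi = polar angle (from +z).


x = 22 * sin(135) * cos(45) = 11
y = 22 * sin(135) * sin(45) = 11
z = 22 * cos(135) = -15.5563

(11, 11, -15.5563)


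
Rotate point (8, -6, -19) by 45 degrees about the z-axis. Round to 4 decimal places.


x' = 8*cos(45) - -6*sin(45) = 9.8995
y' = 8*sin(45) + -6*cos(45) = 1.4142
z' = -19

(9.8995, 1.4142, -19)


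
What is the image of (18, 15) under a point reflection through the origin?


Reflection through origin: (x, y) -> (-x, -y)
(18, 15) -> (-18, -15)

(-18, -15)


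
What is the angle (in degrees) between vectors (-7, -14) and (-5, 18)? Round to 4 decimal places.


dot = -7*-5 + -14*18 = -217
|u| = 15.6525, |v| = 18.6815
cos(angle) = -0.7421
angle = 137.9108 degrees

137.9108 degrees


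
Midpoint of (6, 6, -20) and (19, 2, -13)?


Midpoint = ((6+19)/2, (6+2)/2, (-20+-13)/2) = (12.5, 4, -16.5)

(12.5, 4, -16.5)


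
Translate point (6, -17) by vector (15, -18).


Translation: (x+dx, y+dy) = (6+15, -17+-18) = (21, -35)

(21, -35)


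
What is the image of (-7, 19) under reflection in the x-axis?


Reflection across x-axis: (x, y) -> (x, -y)
(-7, 19) -> (-7, -19)

(-7, -19)


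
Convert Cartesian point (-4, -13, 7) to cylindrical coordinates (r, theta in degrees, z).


r = sqrt((-4)^2 + (-13)^2) = 13.6015
theta = atan2(-13, -4) = 252.8973 deg
z = 7

r = 13.6015, theta = 252.8973 deg, z = 7


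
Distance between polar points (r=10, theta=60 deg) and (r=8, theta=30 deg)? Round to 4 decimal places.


d = sqrt(r1^2 + r2^2 - 2*r1*r2*cos(t2-t1))
d = sqrt(10^2 + 8^2 - 2*10*8*cos(30-60)) = 5.0434

5.0434


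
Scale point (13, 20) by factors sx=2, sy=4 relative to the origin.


Scaling: (x*sx, y*sy) = (13*2, 20*4) = (26, 80)

(26, 80)


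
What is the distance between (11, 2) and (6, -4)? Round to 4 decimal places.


d = sqrt((6-11)^2 + (-4-2)^2) = 7.8102

7.8102


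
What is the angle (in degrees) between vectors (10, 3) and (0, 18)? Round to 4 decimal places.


dot = 10*0 + 3*18 = 54
|u| = 10.4403, |v| = 18
cos(angle) = 0.2873
angle = 73.3008 degrees

73.3008 degrees


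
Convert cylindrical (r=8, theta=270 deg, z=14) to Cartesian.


x = 8 * cos(270) = 0
y = 8 * sin(270) = -8
z = 14

(0, -8, 14)


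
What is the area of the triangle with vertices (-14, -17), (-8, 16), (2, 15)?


Area = |x1(y2-y3) + x2(y3-y1) + x3(y1-y2)| / 2
= |-14*(16-15) + -8*(15--17) + 2*(-17-16)| / 2
= 168

168


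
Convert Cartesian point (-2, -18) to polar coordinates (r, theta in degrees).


r = sqrt((-2)^2 + (-18)^2) = 18.1108
theta = atan2(-18, -2) = 263.6598 degrees

r = 18.1108, theta = 263.6598 degrees


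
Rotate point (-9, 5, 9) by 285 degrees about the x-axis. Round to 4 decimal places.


x' = -9
y' = 5*cos(285) - 9*sin(285) = 9.9874
z' = 5*sin(285) + 9*cos(285) = -2.5003

(-9, 9.9874, -2.5003)


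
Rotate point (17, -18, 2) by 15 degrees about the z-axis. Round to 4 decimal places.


x' = 17*cos(15) - -18*sin(15) = 21.0795
y' = 17*sin(15) + -18*cos(15) = -12.9867
z' = 2

(21.0795, -12.9867, 2)


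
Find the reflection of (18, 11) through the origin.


Reflection through origin: (x, y) -> (-x, -y)
(18, 11) -> (-18, -11)

(-18, -11)


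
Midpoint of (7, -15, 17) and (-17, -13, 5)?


Midpoint = ((7+-17)/2, (-15+-13)/2, (17+5)/2) = (-5, -14, 11)

(-5, -14, 11)


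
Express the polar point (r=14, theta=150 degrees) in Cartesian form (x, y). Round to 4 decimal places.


x = 14 * cos(150) = -12.1244
y = 14 * sin(150) = 7

(-12.1244, 7)


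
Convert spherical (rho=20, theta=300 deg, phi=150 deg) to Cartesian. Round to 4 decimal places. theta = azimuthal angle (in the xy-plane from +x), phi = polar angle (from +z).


x = 20 * sin(150) * cos(300) = 5
y = 20 * sin(150) * sin(300) = -8.6603
z = 20 * cos(150) = -17.3205

(5, -8.6603, -17.3205)


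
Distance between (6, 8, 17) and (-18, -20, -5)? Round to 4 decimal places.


d = sqrt((-18-6)^2 + (-20-8)^2 + (-5-17)^2) = 42.9418

42.9418


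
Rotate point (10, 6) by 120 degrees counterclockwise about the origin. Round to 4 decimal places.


x' = 10*cos(120) - 6*sin(120) = -10.1962
y' = 10*sin(120) + 6*cos(120) = 5.6603

(-10.1962, 5.6603)


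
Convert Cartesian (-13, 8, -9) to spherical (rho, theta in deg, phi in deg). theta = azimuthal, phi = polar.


rho = sqrt((-13)^2 + 8^2 + (-9)^2) = 17.72
theta = atan2(8, -13) = 148.3925 deg
phi = acos(-9/17.72) = 120.524 deg

rho = 17.72, theta = 148.3925 deg, phi = 120.524 deg


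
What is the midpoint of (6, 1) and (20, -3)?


Midpoint = ((6+20)/2, (1+-3)/2) = (13, -1)

(13, -1)


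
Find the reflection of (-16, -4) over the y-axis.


Reflection across y-axis: (x, y) -> (-x, y)
(-16, -4) -> (16, -4)

(16, -4)


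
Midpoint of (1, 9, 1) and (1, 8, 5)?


Midpoint = ((1+1)/2, (9+8)/2, (1+5)/2) = (1, 8.5, 3)

(1, 8.5, 3)


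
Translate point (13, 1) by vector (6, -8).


Translation: (x+dx, y+dy) = (13+6, 1+-8) = (19, -7)

(19, -7)


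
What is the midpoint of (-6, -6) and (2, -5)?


Midpoint = ((-6+2)/2, (-6+-5)/2) = (-2, -5.5)

(-2, -5.5)


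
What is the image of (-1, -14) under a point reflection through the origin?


Reflection through origin: (x, y) -> (-x, -y)
(-1, -14) -> (1, 14)

(1, 14)


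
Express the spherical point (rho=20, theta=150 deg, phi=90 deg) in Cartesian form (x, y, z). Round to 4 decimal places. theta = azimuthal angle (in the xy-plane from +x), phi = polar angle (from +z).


x = 20 * sin(90) * cos(150) = -17.3205
y = 20 * sin(90) * sin(150) = 10
z = 20 * cos(90) = 0

(-17.3205, 10, 0)


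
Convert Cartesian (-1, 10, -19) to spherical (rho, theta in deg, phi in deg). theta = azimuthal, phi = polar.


rho = sqrt((-1)^2 + 10^2 + (-19)^2) = 21.4942
theta = atan2(10, -1) = 95.7106 deg
phi = acos(-19/21.4942) = 152.1238 deg

rho = 21.4942, theta = 95.7106 deg, phi = 152.1238 deg


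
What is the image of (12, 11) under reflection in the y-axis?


Reflection across y-axis: (x, y) -> (-x, y)
(12, 11) -> (-12, 11)

(-12, 11)


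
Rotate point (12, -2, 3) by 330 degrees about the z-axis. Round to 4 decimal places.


x' = 12*cos(330) - -2*sin(330) = 9.3923
y' = 12*sin(330) + -2*cos(330) = -7.7321
z' = 3

(9.3923, -7.7321, 3)


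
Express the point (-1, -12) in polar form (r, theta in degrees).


r = sqrt((-1)^2 + (-12)^2) = 12.0416
theta = atan2(-12, -1) = 265.2364 degrees

r = 12.0416, theta = 265.2364 degrees


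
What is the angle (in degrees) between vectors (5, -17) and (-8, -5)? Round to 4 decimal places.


dot = 5*-8 + -17*-5 = 45
|u| = 17.72, |v| = 9.434
cos(angle) = 0.2692
angle = 74.3842 degrees

74.3842 degrees


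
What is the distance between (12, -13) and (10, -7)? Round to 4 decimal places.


d = sqrt((10-12)^2 + (-7--13)^2) = 6.3246

6.3246


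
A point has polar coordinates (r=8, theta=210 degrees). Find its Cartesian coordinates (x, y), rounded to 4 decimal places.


x = 8 * cos(210) = -6.9282
y = 8 * sin(210) = -4

(-6.9282, -4)


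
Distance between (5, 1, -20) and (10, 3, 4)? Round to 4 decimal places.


d = sqrt((10-5)^2 + (3-1)^2 + (4--20)^2) = 24.5967

24.5967


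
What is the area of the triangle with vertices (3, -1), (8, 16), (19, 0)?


Area = |x1(y2-y3) + x2(y3-y1) + x3(y1-y2)| / 2
= |3*(16-0) + 8*(0--1) + 19*(-1-16)| / 2
= 133.5

133.5


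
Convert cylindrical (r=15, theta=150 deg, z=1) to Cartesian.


x = 15 * cos(150) = -12.9904
y = 15 * sin(150) = 7.5
z = 1

(-12.9904, 7.5, 1)


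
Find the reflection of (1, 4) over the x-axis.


Reflection across x-axis: (x, y) -> (x, -y)
(1, 4) -> (1, -4)

(1, -4)


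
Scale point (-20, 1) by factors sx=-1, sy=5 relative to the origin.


Scaling: (x*sx, y*sy) = (-20*-1, 1*5) = (20, 5)

(20, 5)


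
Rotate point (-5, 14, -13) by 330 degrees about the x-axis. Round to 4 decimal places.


x' = -5
y' = 14*cos(330) - -13*sin(330) = 5.6244
z' = 14*sin(330) + -13*cos(330) = -18.2583

(-5, 5.6244, -18.2583)


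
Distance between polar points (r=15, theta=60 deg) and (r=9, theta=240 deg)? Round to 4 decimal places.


d = sqrt(r1^2 + r2^2 - 2*r1*r2*cos(t2-t1))
d = sqrt(15^2 + 9^2 - 2*15*9*cos(240-60)) = 24

24


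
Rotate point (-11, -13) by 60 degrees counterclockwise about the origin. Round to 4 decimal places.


x' = -11*cos(60) - -13*sin(60) = 5.7583
y' = -11*sin(60) + -13*cos(60) = -16.0263

(5.7583, -16.0263)


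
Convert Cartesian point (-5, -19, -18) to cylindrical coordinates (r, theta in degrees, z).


r = sqrt((-5)^2 + (-19)^2) = 19.6469
theta = atan2(-19, -5) = 255.2564 deg
z = -18

r = 19.6469, theta = 255.2564 deg, z = -18


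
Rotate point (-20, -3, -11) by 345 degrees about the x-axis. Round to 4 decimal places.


x' = -20
y' = -3*cos(345) - -11*sin(345) = -5.7448
z' = -3*sin(345) + -11*cos(345) = -9.8487

(-20, -5.7448, -9.8487)


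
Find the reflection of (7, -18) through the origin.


Reflection through origin: (x, y) -> (-x, -y)
(7, -18) -> (-7, 18)

(-7, 18)


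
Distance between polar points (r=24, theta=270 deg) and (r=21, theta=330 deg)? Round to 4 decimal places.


d = sqrt(r1^2 + r2^2 - 2*r1*r2*cos(t2-t1))
d = sqrt(24^2 + 21^2 - 2*24*21*cos(330-270)) = 22.6495

22.6495


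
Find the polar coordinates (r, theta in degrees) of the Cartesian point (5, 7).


r = sqrt(5^2 + 7^2) = 8.6023
theta = atan2(7, 5) = 54.4623 degrees

r = 8.6023, theta = 54.4623 degrees


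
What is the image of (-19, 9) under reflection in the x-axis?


Reflection across x-axis: (x, y) -> (x, -y)
(-19, 9) -> (-19, -9)

(-19, -9)


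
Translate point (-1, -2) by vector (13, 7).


Translation: (x+dx, y+dy) = (-1+13, -2+7) = (12, 5)

(12, 5)


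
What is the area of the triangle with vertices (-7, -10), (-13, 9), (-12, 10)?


Area = |x1(y2-y3) + x2(y3-y1) + x3(y1-y2)| / 2
= |-7*(9-10) + -13*(10--10) + -12*(-10-9)| / 2
= 12.5

12.5


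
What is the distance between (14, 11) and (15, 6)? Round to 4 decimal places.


d = sqrt((15-14)^2 + (6-11)^2) = 5.099

5.099


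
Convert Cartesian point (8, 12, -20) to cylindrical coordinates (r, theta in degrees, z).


r = sqrt(8^2 + 12^2) = 14.4222
theta = atan2(12, 8) = 56.3099 deg
z = -20

r = 14.4222, theta = 56.3099 deg, z = -20


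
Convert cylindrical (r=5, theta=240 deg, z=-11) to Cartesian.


x = 5 * cos(240) = -2.5
y = 5 * sin(240) = -4.3301
z = -11

(-2.5, -4.3301, -11)


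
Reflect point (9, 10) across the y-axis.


Reflection across y-axis: (x, y) -> (-x, y)
(9, 10) -> (-9, 10)

(-9, 10)


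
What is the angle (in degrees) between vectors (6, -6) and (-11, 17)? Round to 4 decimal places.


dot = 6*-11 + -6*17 = -168
|u| = 8.4853, |v| = 20.2485
cos(angle) = -0.9778
angle = 167.9052 degrees

167.9052 degrees


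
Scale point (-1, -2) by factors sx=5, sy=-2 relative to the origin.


Scaling: (x*sx, y*sy) = (-1*5, -2*-2) = (-5, 4)

(-5, 4)


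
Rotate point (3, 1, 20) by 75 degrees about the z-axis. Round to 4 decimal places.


x' = 3*cos(75) - 1*sin(75) = -0.1895
y' = 3*sin(75) + 1*cos(75) = 3.1566
z' = 20

(-0.1895, 3.1566, 20)


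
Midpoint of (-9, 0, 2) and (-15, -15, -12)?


Midpoint = ((-9+-15)/2, (0+-15)/2, (2+-12)/2) = (-12, -7.5, -5)

(-12, -7.5, -5)


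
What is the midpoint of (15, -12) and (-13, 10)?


Midpoint = ((15+-13)/2, (-12+10)/2) = (1, -1)

(1, -1)


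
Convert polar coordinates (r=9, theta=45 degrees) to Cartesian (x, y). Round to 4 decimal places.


x = 9 * cos(45) = 6.364
y = 9 * sin(45) = 6.364

(6.364, 6.364)


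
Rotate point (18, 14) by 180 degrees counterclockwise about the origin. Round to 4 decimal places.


x' = 18*cos(180) - 14*sin(180) = -18
y' = 18*sin(180) + 14*cos(180) = -14

(-18, -14)


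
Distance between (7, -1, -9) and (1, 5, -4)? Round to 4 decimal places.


d = sqrt((1-7)^2 + (5--1)^2 + (-4--9)^2) = 9.8489

9.8489


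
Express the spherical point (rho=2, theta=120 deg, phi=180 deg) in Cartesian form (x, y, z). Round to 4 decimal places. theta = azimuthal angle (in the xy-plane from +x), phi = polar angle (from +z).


x = 2 * sin(180) * cos(120) = 0
y = 2 * sin(180) * sin(120) = 0
z = 2 * cos(180) = -2

(0, 0, -2)


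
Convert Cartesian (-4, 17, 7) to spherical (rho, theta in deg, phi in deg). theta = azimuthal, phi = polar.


rho = sqrt((-4)^2 + 17^2 + 7^2) = 18.8149
theta = atan2(17, -4) = 103.2405 deg
phi = acos(7/18.8149) = 68.1582 deg

rho = 18.8149, theta = 103.2405 deg, phi = 68.1582 deg


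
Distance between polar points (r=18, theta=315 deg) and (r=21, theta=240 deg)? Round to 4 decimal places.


d = sqrt(r1^2 + r2^2 - 2*r1*r2*cos(t2-t1))
d = sqrt(18^2 + 21^2 - 2*18*21*cos(240-315)) = 23.8607

23.8607


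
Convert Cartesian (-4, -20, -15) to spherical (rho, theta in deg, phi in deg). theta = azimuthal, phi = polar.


rho = sqrt((-4)^2 + (-20)^2 + (-15)^2) = 25.318
theta = atan2(-20, -4) = 258.6901 deg
phi = acos(-15/25.318) = 126.3321 deg

rho = 25.318, theta = 258.6901 deg, phi = 126.3321 deg


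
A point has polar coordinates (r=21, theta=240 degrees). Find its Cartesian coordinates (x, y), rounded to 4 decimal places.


x = 21 * cos(240) = -10.5
y = 21 * sin(240) = -18.1865

(-10.5, -18.1865)


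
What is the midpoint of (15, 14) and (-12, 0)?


Midpoint = ((15+-12)/2, (14+0)/2) = (1.5, 7)

(1.5, 7)


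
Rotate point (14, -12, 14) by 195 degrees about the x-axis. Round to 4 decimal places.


x' = 14
y' = -12*cos(195) - 14*sin(195) = 15.2146
z' = -12*sin(195) + 14*cos(195) = -10.4171

(14, 15.2146, -10.4171)


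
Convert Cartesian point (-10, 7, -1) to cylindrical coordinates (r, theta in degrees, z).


r = sqrt((-10)^2 + 7^2) = 12.2066
theta = atan2(7, -10) = 145.008 deg
z = -1

r = 12.2066, theta = 145.008 deg, z = -1


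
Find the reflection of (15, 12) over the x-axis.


Reflection across x-axis: (x, y) -> (x, -y)
(15, 12) -> (15, -12)

(15, -12)


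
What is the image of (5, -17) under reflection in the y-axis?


Reflection across y-axis: (x, y) -> (-x, y)
(5, -17) -> (-5, -17)

(-5, -17)


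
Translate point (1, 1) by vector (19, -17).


Translation: (x+dx, y+dy) = (1+19, 1+-17) = (20, -16)

(20, -16)


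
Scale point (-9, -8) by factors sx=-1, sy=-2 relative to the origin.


Scaling: (x*sx, y*sy) = (-9*-1, -8*-2) = (9, 16)

(9, 16)


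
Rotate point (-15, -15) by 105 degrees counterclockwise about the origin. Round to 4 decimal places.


x' = -15*cos(105) - -15*sin(105) = 18.3712
y' = -15*sin(105) + -15*cos(105) = -10.6066

(18.3712, -10.6066)


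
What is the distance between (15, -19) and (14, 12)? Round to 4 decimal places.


d = sqrt((14-15)^2 + (12--19)^2) = 31.0161

31.0161


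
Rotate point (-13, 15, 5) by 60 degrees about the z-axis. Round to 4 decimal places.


x' = -13*cos(60) - 15*sin(60) = -19.4904
y' = -13*sin(60) + 15*cos(60) = -3.7583
z' = 5

(-19.4904, -3.7583, 5)


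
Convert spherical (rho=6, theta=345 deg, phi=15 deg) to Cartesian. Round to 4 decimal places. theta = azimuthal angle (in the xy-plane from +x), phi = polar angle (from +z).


x = 6 * sin(15) * cos(345) = 1.5
y = 6 * sin(15) * sin(345) = -0.4019
z = 6 * cos(15) = 5.7956

(1.5, -0.4019, 5.7956)


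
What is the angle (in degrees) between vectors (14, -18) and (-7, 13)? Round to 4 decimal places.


dot = 14*-7 + -18*13 = -332
|u| = 22.8035, |v| = 14.7648
cos(angle) = -0.9861
angle = 170.4258 degrees

170.4258 degrees


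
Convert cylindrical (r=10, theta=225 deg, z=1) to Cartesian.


x = 10 * cos(225) = -7.0711
y = 10 * sin(225) = -7.0711
z = 1

(-7.0711, -7.0711, 1)


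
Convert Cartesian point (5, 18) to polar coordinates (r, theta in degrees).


r = sqrt(5^2 + 18^2) = 18.6815
theta = atan2(18, 5) = 74.4759 degrees

r = 18.6815, theta = 74.4759 degrees


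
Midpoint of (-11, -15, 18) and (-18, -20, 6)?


Midpoint = ((-11+-18)/2, (-15+-20)/2, (18+6)/2) = (-14.5, -17.5, 12)

(-14.5, -17.5, 12)


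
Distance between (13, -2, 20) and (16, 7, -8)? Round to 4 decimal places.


d = sqrt((16-13)^2 + (7--2)^2 + (-8-20)^2) = 29.5635

29.5635


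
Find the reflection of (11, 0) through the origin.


Reflection through origin: (x, y) -> (-x, -y)
(11, 0) -> (-11, 0)

(-11, 0)


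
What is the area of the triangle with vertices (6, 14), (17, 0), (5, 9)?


Area = |x1(y2-y3) + x2(y3-y1) + x3(y1-y2)| / 2
= |6*(0-9) + 17*(9-14) + 5*(14-0)| / 2
= 34.5

34.5


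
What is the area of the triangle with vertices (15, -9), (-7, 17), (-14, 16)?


Area = |x1(y2-y3) + x2(y3-y1) + x3(y1-y2)| / 2
= |15*(17-16) + -7*(16--9) + -14*(-9-17)| / 2
= 102

102


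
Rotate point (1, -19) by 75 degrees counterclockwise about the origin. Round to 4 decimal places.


x' = 1*cos(75) - -19*sin(75) = 18.6114
y' = 1*sin(75) + -19*cos(75) = -3.9516

(18.6114, -3.9516)


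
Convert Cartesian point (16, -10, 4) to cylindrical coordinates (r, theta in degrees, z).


r = sqrt(16^2 + (-10)^2) = 18.868
theta = atan2(-10, 16) = 327.9946 deg
z = 4

r = 18.868, theta = 327.9946 deg, z = 4


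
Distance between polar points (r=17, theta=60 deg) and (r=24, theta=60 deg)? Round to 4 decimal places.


d = sqrt(r1^2 + r2^2 - 2*r1*r2*cos(t2-t1))
d = sqrt(17^2 + 24^2 - 2*17*24*cos(60-60)) = 7

7


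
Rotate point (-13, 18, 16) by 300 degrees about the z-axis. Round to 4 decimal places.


x' = -13*cos(300) - 18*sin(300) = 9.0885
y' = -13*sin(300) + 18*cos(300) = 20.2583
z' = 16

(9.0885, 20.2583, 16)


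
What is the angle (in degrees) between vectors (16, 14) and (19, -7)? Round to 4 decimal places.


dot = 16*19 + 14*-7 = 206
|u| = 21.2603, |v| = 20.2485
cos(angle) = 0.4785
angle = 61.4108 degrees

61.4108 degrees


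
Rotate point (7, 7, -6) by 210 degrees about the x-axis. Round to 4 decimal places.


x' = 7
y' = 7*cos(210) - -6*sin(210) = -9.0622
z' = 7*sin(210) + -6*cos(210) = 1.6962

(7, -9.0622, 1.6962)


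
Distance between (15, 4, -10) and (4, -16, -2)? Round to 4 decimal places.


d = sqrt((4-15)^2 + (-16-4)^2 + (-2--10)^2) = 24.1868

24.1868


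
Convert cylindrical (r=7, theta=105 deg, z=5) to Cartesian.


x = 7 * cos(105) = -1.8117
y = 7 * sin(105) = 6.7615
z = 5

(-1.8117, 6.7615, 5)


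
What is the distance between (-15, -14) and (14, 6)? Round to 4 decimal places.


d = sqrt((14--15)^2 + (6--14)^2) = 35.2278

35.2278


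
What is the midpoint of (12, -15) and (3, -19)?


Midpoint = ((12+3)/2, (-15+-19)/2) = (7.5, -17)

(7.5, -17)


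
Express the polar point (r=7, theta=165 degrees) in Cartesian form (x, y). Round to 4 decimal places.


x = 7 * cos(165) = -6.7615
y = 7 * sin(165) = 1.8117

(-6.7615, 1.8117)


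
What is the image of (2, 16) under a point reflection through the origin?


Reflection through origin: (x, y) -> (-x, -y)
(2, 16) -> (-2, -16)

(-2, -16)


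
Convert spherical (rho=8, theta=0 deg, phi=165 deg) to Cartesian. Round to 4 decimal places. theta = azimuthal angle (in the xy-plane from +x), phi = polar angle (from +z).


x = 8 * sin(165) * cos(0) = 2.0706
y = 8 * sin(165) * sin(0) = 0
z = 8 * cos(165) = -7.7274

(2.0706, 0, -7.7274)


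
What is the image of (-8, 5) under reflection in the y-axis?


Reflection across y-axis: (x, y) -> (-x, y)
(-8, 5) -> (8, 5)

(8, 5)


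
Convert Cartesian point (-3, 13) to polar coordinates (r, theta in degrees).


r = sqrt((-3)^2 + 13^2) = 13.3417
theta = atan2(13, -3) = 102.9946 degrees

r = 13.3417, theta = 102.9946 degrees


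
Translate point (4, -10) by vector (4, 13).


Translation: (x+dx, y+dy) = (4+4, -10+13) = (8, 3)

(8, 3)


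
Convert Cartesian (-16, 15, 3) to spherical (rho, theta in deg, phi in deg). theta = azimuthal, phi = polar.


rho = sqrt((-16)^2 + 15^2 + 3^2) = 22.1359
theta = atan2(15, -16) = 136.8476 deg
phi = acos(3/22.1359) = 82.211 deg

rho = 22.1359, theta = 136.8476 deg, phi = 82.211 deg


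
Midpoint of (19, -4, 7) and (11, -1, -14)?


Midpoint = ((19+11)/2, (-4+-1)/2, (7+-14)/2) = (15, -2.5, -3.5)

(15, -2.5, -3.5)


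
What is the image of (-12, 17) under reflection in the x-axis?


Reflection across x-axis: (x, y) -> (x, -y)
(-12, 17) -> (-12, -17)

(-12, -17)


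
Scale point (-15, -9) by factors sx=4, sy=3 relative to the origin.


Scaling: (x*sx, y*sy) = (-15*4, -9*3) = (-60, -27)

(-60, -27)


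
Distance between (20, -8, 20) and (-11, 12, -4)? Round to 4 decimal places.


d = sqrt((-11-20)^2 + (12--8)^2 + (-4-20)^2) = 44.0114

44.0114


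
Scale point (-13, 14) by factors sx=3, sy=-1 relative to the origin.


Scaling: (x*sx, y*sy) = (-13*3, 14*-1) = (-39, -14)

(-39, -14)


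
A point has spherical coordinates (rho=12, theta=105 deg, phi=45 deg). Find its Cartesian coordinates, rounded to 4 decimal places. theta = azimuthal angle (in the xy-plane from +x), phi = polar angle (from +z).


x = 12 * sin(45) * cos(105) = -2.1962
y = 12 * sin(45) * sin(105) = 8.1962
z = 12 * cos(45) = 8.4853

(-2.1962, 8.1962, 8.4853)


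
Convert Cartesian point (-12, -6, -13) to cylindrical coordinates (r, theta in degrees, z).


r = sqrt((-12)^2 + (-6)^2) = 13.4164
theta = atan2(-6, -12) = 206.5651 deg
z = -13

r = 13.4164, theta = 206.5651 deg, z = -13


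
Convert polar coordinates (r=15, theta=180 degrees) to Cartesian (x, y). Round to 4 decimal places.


x = 15 * cos(180) = -15
y = 15 * sin(180) = 0

(-15, 0)


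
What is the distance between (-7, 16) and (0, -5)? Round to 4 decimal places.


d = sqrt((0--7)^2 + (-5-16)^2) = 22.1359

22.1359


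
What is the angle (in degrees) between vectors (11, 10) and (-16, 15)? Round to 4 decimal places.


dot = 11*-16 + 10*15 = -26
|u| = 14.8661, |v| = 21.9317
cos(angle) = -0.0797
angle = 94.5739 degrees

94.5739 degrees


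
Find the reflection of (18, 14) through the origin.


Reflection through origin: (x, y) -> (-x, -y)
(18, 14) -> (-18, -14)

(-18, -14)


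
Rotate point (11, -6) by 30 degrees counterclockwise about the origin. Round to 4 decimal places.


x' = 11*cos(30) - -6*sin(30) = 12.5263
y' = 11*sin(30) + -6*cos(30) = 0.3038

(12.5263, 0.3038)


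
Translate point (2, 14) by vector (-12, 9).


Translation: (x+dx, y+dy) = (2+-12, 14+9) = (-10, 23)

(-10, 23)


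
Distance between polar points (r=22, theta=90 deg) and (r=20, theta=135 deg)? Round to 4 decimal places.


d = sqrt(r1^2 + r2^2 - 2*r1*r2*cos(t2-t1))
d = sqrt(22^2 + 20^2 - 2*22*20*cos(135-90)) = 16.1786

16.1786


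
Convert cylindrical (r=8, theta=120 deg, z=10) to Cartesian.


x = 8 * cos(120) = -4
y = 8 * sin(120) = 6.9282
z = 10

(-4, 6.9282, 10)


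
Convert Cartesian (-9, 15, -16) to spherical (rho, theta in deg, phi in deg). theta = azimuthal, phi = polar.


rho = sqrt((-9)^2 + 15^2 + (-16)^2) = 23.7065
theta = atan2(15, -9) = 120.9638 deg
phi = acos(-16/23.7065) = 132.4479 deg

rho = 23.7065, theta = 120.9638 deg, phi = 132.4479 deg


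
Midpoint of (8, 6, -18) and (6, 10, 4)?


Midpoint = ((8+6)/2, (6+10)/2, (-18+4)/2) = (7, 8, -7)

(7, 8, -7)


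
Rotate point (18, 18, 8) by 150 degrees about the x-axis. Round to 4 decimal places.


x' = 18
y' = 18*cos(150) - 8*sin(150) = -19.5885
z' = 18*sin(150) + 8*cos(150) = 2.0718

(18, -19.5885, 2.0718)


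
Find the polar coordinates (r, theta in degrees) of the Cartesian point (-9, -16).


r = sqrt((-9)^2 + (-16)^2) = 18.3576
theta = atan2(-16, -9) = 240.6422 degrees

r = 18.3576, theta = 240.6422 degrees


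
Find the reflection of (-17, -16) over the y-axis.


Reflection across y-axis: (x, y) -> (-x, y)
(-17, -16) -> (17, -16)

(17, -16)


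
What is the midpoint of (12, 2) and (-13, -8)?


Midpoint = ((12+-13)/2, (2+-8)/2) = (-0.5, -3)

(-0.5, -3)


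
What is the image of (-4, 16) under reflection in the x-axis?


Reflection across x-axis: (x, y) -> (x, -y)
(-4, 16) -> (-4, -16)

(-4, -16)


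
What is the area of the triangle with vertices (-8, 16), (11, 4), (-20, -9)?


Area = |x1(y2-y3) + x2(y3-y1) + x3(y1-y2)| / 2
= |-8*(4--9) + 11*(-9-16) + -20*(16-4)| / 2
= 309.5

309.5


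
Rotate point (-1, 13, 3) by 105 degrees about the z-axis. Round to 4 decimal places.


x' = -1*cos(105) - 13*sin(105) = -12.2982
y' = -1*sin(105) + 13*cos(105) = -4.3306
z' = 3

(-12.2982, -4.3306, 3)


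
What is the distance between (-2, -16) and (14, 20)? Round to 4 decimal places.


d = sqrt((14--2)^2 + (20--16)^2) = 39.3954

39.3954


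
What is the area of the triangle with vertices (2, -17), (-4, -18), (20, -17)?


Area = |x1(y2-y3) + x2(y3-y1) + x3(y1-y2)| / 2
= |2*(-18--17) + -4*(-17--17) + 20*(-17--18)| / 2
= 9

9


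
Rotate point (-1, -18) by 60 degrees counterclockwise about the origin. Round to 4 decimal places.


x' = -1*cos(60) - -18*sin(60) = 15.0885
y' = -1*sin(60) + -18*cos(60) = -9.866

(15.0885, -9.866)


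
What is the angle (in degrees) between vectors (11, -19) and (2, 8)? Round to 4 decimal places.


dot = 11*2 + -19*8 = -130
|u| = 21.9545, |v| = 8.2462
cos(angle) = -0.7181
angle = 135.8952 degrees

135.8952 degrees


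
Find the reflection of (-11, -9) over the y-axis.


Reflection across y-axis: (x, y) -> (-x, y)
(-11, -9) -> (11, -9)

(11, -9)


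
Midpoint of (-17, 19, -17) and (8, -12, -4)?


Midpoint = ((-17+8)/2, (19+-12)/2, (-17+-4)/2) = (-4.5, 3.5, -10.5)

(-4.5, 3.5, -10.5)


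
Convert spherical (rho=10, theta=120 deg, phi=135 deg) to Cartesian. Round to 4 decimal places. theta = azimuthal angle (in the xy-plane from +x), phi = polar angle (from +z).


x = 10 * sin(135) * cos(120) = -3.5355
y = 10 * sin(135) * sin(120) = 6.1237
z = 10 * cos(135) = -7.0711

(-3.5355, 6.1237, -7.0711)


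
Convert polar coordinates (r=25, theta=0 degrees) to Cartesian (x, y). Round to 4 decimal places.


x = 25 * cos(0) = 25
y = 25 * sin(0) = 0

(25, 0)


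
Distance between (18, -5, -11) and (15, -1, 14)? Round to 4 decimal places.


d = sqrt((15-18)^2 + (-1--5)^2 + (14--11)^2) = 25.4951

25.4951


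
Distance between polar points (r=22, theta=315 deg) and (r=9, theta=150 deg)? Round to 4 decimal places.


d = sqrt(r1^2 + r2^2 - 2*r1*r2*cos(t2-t1))
d = sqrt(22^2 + 9^2 - 2*22*9*cos(150-315)) = 30.7816

30.7816


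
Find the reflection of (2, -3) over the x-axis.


Reflection across x-axis: (x, y) -> (x, -y)
(2, -3) -> (2, 3)

(2, 3)


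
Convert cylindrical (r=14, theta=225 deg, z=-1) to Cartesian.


x = 14 * cos(225) = -9.8995
y = 14 * sin(225) = -9.8995
z = -1

(-9.8995, -9.8995, -1)


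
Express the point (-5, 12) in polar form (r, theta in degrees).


r = sqrt((-5)^2 + 12^2) = 13
theta = atan2(12, -5) = 112.6199 degrees

r = 13, theta = 112.6199 degrees


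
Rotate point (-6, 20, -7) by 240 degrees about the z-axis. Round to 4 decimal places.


x' = -6*cos(240) - 20*sin(240) = 20.3205
y' = -6*sin(240) + 20*cos(240) = -4.8038
z' = -7

(20.3205, -4.8038, -7)


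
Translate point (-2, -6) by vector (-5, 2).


Translation: (x+dx, y+dy) = (-2+-5, -6+2) = (-7, -4)

(-7, -4)


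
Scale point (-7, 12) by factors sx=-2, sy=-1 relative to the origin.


Scaling: (x*sx, y*sy) = (-7*-2, 12*-1) = (14, -12)

(14, -12)


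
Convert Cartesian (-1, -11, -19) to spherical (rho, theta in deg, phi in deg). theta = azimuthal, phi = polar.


rho = sqrt((-1)^2 + (-11)^2 + (-19)^2) = 21.9773
theta = atan2(-11, -1) = 264.8056 deg
phi = acos(-19/21.9773) = 149.8291 deg

rho = 21.9773, theta = 264.8056 deg, phi = 149.8291 deg


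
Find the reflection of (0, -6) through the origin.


Reflection through origin: (x, y) -> (-x, -y)
(0, -6) -> (0, 6)

(0, 6)


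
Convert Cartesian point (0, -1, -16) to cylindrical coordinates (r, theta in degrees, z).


r = sqrt(0^2 + (-1)^2) = 1
theta = atan2(-1, 0) = 270 deg
z = -16

r = 1, theta = 270 deg, z = -16


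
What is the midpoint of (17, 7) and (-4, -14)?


Midpoint = ((17+-4)/2, (7+-14)/2) = (6.5, -3.5)

(6.5, -3.5)


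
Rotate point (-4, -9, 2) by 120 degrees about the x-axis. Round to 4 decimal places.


x' = -4
y' = -9*cos(120) - 2*sin(120) = 2.7679
z' = -9*sin(120) + 2*cos(120) = -8.7942

(-4, 2.7679, -8.7942)


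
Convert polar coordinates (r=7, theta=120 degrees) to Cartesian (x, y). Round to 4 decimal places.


x = 7 * cos(120) = -3.5
y = 7 * sin(120) = 6.0622

(-3.5, 6.0622)


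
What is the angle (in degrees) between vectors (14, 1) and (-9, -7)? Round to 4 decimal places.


dot = 14*-9 + 1*-7 = -133
|u| = 14.0357, |v| = 11.4018
cos(angle) = -0.8311
angle = 146.2106 degrees

146.2106 degrees
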